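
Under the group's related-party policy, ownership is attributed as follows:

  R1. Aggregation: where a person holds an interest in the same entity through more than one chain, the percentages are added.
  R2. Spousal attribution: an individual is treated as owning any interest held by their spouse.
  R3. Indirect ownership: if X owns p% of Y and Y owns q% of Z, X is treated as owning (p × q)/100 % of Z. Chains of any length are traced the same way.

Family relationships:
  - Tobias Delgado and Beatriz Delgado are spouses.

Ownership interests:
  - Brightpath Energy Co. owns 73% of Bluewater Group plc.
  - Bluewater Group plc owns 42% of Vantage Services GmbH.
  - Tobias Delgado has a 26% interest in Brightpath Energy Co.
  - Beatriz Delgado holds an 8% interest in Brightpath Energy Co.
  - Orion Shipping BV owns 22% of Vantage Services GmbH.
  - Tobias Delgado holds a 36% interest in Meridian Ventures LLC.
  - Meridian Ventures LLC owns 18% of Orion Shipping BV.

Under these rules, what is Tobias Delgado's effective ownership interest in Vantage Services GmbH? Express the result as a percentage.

11.85%

By spousal attribution (R2), Tobias Delgado is treated as also owning Beatriz Delgado's interest in Brightpath Energy Co, giving 26% + 8% = 34%.
Chain via Meridian Ventures LLC → Orion Shipping BV (R3): 36% × 18% × 22% = 1.4256% of Vantage Services GmbH.
Chain via Brightpath Energy Co. → Bluewater Group plc (R3): 34% × 73% × 42% = 10.4244% of Vantage Services GmbH.
Aggregating (R1): 1.4256% + 10.4244% = 11.85%.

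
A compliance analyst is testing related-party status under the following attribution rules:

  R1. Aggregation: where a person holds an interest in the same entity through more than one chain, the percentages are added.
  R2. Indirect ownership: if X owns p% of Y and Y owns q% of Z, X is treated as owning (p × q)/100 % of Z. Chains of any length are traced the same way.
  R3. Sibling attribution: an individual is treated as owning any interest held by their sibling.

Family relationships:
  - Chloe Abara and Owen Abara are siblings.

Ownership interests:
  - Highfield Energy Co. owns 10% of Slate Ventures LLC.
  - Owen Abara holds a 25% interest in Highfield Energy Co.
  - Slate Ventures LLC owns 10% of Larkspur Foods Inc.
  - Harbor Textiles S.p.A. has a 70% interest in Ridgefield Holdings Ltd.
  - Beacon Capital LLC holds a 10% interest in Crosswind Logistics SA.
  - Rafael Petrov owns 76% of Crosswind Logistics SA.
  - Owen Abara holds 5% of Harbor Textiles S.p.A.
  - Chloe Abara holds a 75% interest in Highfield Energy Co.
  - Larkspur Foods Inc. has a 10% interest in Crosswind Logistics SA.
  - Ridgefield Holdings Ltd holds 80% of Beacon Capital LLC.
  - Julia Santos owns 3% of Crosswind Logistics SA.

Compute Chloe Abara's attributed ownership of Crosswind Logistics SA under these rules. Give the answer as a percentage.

By sibling attribution (R3), Chloe Abara is treated as also owning Owen Abara's interest in Highfield Energy Co, giving 75% + 25% = 100%.
By sibling attribution (R3), Chloe Abara is treated as owning Owen Abara's 5% interest in Harbor Textiles S.p.A.
Chain via Highfield Energy Co. → Slate Ventures LLC → Larkspur Foods Inc. (R2): 100% × 10% × 10% × 10% = 0.1% of Crosswind Logistics SA.
Chain via Harbor Textiles S.p.A. → Ridgefield Holdings Ltd → Beacon Capital LLC (R2): 5% × 70% × 80% × 10% = 0.28% of Crosswind Logistics SA.
Aggregating (R1): 0.1% + 0.28% = 0.38%.

0.38%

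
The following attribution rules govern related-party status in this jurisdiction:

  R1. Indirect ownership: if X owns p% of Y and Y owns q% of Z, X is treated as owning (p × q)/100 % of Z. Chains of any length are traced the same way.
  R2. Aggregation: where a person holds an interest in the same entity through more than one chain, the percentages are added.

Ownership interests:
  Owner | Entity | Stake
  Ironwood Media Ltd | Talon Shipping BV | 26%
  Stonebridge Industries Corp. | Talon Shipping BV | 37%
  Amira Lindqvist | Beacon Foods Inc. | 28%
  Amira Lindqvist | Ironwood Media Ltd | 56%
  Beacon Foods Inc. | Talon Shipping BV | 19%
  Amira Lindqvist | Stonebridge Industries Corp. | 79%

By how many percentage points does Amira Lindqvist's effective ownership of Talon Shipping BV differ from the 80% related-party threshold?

30.89

Chain via Ironwood Media Ltd (R1): 56% × 26% = 14.56% of Talon Shipping BV.
Chain via Beacon Foods Inc. (R1): 28% × 19% = 5.32% of Talon Shipping BV.
Chain via Stonebridge Industries Corp. (R1): 79% × 37% = 29.23% of Talon Shipping BV.
Aggregating (R2): 14.56% + 5.32% + 29.23% = 49.11%.
49.11% falls short of the 80% threshold by 30.89 percentage points.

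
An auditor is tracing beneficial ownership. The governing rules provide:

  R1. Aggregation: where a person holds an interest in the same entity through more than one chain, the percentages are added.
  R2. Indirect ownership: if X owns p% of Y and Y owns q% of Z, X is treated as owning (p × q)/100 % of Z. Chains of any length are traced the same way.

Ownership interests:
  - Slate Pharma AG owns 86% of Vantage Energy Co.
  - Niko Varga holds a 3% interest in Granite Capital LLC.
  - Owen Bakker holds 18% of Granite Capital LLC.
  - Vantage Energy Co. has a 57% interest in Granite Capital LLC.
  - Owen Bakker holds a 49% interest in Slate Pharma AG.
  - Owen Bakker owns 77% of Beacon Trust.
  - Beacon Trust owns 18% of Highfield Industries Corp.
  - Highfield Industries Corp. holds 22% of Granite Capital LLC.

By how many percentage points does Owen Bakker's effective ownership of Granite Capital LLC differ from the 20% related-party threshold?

25.069

Chain via Beacon Trust → Highfield Industries Corp. (R2): 77% × 18% × 22% = 3.0492% of Granite Capital LLC.
Chain via Slate Pharma AG → Vantage Energy Co. (R2): 49% × 86% × 57% = 24.0198% of Granite Capital LLC.
Direct interest in Granite Capital LLC: 18%.
Aggregating (R1): 3.0492% + 24.0198% + 18% = 45.069%.
45.069% exceeds the 20% threshold by 25.069 percentage points.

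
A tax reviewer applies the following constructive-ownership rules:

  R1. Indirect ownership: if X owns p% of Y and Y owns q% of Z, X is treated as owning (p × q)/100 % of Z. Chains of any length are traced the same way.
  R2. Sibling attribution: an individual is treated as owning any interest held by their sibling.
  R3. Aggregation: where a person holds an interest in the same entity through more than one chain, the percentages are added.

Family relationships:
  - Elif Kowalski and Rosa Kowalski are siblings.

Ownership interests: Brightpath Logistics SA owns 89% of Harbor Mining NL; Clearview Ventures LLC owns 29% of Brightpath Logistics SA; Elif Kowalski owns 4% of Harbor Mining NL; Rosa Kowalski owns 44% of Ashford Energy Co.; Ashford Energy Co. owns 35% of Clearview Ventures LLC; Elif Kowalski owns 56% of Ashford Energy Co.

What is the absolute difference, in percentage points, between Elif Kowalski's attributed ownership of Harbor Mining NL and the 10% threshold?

3.0335

By sibling attribution (R2), Elif Kowalski is treated as also owning Rosa Kowalski's interest in Ashford Energy Co, giving 56% + 44% = 100%.
Chain via Ashford Energy Co. → Clearview Ventures LLC → Brightpath Logistics SA (R1): 100% × 35% × 29% × 89% = 9.0335% of Harbor Mining NL.
Direct interest in Harbor Mining NL: 4%.
Aggregating (R3): 9.0335% + 4% = 13.0335%.
13.0335% exceeds the 10% threshold by 3.0335 percentage points.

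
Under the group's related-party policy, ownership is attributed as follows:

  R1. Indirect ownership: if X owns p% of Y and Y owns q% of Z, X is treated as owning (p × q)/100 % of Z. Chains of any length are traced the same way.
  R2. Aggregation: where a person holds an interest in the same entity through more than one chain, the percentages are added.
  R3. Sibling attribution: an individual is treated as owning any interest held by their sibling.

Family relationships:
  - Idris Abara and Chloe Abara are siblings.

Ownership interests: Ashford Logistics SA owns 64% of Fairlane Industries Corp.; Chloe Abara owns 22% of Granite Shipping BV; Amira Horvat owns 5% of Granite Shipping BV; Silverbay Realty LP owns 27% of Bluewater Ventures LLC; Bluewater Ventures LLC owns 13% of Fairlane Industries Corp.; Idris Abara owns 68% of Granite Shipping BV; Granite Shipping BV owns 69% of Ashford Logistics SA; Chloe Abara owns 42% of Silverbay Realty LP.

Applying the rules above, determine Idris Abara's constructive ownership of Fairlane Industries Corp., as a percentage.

41.2182%

By sibling attribution (R3), Idris Abara is treated as also owning Chloe Abara's interest in Granite Shipping BV, giving 68% + 22% = 90%.
By sibling attribution (R3), Idris Abara is treated as owning Chloe Abara's 42% interest in Silverbay Realty LP.
Chain via Granite Shipping BV → Ashford Logistics SA (R1): 90% × 69% × 64% = 39.744% of Fairlane Industries Corp.
Chain via Silverbay Realty LP → Bluewater Ventures LLC (R1): 42% × 27% × 13% = 1.4742% of Fairlane Industries Corp.
Aggregating (R2): 39.744% + 1.4742% = 41.2182%.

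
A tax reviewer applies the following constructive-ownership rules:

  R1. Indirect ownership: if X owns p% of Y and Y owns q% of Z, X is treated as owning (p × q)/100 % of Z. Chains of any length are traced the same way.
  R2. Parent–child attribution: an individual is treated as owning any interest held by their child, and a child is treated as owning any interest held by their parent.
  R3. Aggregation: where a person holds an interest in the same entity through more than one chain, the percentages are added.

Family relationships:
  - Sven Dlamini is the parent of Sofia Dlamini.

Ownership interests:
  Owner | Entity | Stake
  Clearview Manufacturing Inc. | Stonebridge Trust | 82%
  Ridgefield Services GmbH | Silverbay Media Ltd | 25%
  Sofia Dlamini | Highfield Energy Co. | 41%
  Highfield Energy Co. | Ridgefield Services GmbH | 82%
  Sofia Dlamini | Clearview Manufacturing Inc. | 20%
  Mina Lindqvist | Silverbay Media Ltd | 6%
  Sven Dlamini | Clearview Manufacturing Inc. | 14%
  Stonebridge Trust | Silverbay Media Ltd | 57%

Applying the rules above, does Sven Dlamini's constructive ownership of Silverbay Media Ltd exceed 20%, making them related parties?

By parent–child attribution (R2), Sven Dlamini is treated as also owning Sofia Dlamini's interest in Clearview Manufacturing Inc, giving 14% + 20% = 34%.
By parent–child attribution (R2), Sven Dlamini is treated as owning Sofia Dlamini's 41% interest in Highfield Energy Co.
Chain via Clearview Manufacturing Inc. → Stonebridge Trust (R1): 34% × 82% × 57% = 15.8916% of Silverbay Media Ltd.
Chain via Highfield Energy Co. → Ridgefield Services GmbH (R1): 41% × 82% × 25% = 8.405% of Silverbay Media Ltd.
Aggregating (R3): 15.8916% + 8.405% = 24.2966%.
24.2966% exceeds the 20% threshold, so Sven is a related party to Silverbay Media Ltd.

Yes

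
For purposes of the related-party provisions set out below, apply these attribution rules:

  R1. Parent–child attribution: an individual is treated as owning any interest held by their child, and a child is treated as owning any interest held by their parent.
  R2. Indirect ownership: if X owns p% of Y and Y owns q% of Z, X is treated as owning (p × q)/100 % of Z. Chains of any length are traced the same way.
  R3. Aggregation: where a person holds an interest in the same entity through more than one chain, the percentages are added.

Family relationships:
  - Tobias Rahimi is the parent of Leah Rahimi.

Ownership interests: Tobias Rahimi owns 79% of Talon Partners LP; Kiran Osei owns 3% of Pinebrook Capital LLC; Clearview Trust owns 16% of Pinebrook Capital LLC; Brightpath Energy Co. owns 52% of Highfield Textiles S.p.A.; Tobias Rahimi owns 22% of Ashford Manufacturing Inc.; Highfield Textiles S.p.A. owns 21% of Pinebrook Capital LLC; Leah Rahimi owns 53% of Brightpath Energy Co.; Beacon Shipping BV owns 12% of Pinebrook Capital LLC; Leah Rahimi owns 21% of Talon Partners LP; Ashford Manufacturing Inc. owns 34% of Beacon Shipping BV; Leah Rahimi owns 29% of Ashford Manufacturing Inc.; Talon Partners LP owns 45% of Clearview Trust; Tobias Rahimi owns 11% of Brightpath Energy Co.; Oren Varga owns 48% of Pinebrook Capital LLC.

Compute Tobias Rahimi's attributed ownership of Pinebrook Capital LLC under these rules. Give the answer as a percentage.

16.2696%

By parent–child attribution (R1), Tobias Rahimi is treated as also owning Leah Rahimi's interest in Talon Partners LP, giving 79% + 21% = 100%.
By parent–child attribution (R1), Tobias Rahimi is treated as also owning Leah Rahimi's interest in Ashford Manufacturing Inc, giving 22% + 29% = 51%.
By parent–child attribution (R1), Tobias Rahimi is treated as also owning Leah Rahimi's interest in Brightpath Energy Co, giving 11% + 53% = 64%.
Chain via Talon Partners LP → Clearview Trust (R2): 100% × 45% × 16% = 7.2% of Pinebrook Capital LLC.
Chain via Ashford Manufacturing Inc. → Beacon Shipping BV (R2): 51% × 34% × 12% = 2.0808% of Pinebrook Capital LLC.
Chain via Brightpath Energy Co. → Highfield Textiles S.p.A. (R2): 64% × 52% × 21% = 6.9888% of Pinebrook Capital LLC.
Aggregating (R3): 7.2% + 2.0808% + 6.9888% = 16.2696%.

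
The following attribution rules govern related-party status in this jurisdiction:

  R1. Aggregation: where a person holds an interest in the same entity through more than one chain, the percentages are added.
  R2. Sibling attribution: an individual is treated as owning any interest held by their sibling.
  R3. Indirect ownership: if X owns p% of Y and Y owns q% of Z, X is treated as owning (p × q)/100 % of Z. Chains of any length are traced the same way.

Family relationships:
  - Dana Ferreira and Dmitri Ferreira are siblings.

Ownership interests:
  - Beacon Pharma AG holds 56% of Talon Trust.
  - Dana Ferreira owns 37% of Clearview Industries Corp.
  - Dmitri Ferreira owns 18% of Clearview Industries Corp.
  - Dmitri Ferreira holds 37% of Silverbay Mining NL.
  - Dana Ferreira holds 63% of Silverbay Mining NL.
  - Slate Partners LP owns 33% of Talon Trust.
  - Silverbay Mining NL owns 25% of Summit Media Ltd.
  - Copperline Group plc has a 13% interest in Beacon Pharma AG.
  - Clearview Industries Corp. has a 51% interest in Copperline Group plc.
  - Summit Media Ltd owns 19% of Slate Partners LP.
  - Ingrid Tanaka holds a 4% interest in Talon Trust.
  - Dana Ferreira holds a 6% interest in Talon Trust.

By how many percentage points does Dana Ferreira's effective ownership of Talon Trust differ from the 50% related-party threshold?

By sibling attribution (R2), Dana Ferreira is treated as also owning Dmitri Ferreira's interest in Silverbay Mining NL, giving 63% + 37% = 100%.
By sibling attribution (R2), Dana Ferreira is treated as also owning Dmitri Ferreira's interest in Clearview Industries Corp, giving 37% + 18% = 55%.
Chain via Silverbay Mining NL → Summit Media Ltd → Slate Partners LP (R3): 100% × 25% × 19% × 33% = 1.5675% of Talon Trust.
Chain via Clearview Industries Corp. → Copperline Group plc → Beacon Pharma AG (R3): 55% × 51% × 13% × 56% = 2.04204% of Talon Trust.
Direct interest in Talon Trust: 6%.
Aggregating (R1): 1.5675% + 2.04204% + 6% = 9.60954%.
9.60954% falls short of the 50% threshold by 40.39046 percentage points.

40.39046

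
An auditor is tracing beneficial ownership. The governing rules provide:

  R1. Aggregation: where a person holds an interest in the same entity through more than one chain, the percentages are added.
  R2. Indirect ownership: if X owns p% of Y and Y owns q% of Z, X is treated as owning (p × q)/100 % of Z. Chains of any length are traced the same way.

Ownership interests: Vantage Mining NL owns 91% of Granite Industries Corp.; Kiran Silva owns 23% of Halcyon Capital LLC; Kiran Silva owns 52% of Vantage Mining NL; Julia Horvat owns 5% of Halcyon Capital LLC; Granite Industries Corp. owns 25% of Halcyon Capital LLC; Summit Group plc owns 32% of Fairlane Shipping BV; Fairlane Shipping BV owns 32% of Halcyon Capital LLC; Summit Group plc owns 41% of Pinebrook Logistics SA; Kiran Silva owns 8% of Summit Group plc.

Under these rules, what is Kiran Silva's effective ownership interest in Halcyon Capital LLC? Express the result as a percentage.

35.6492%

Chain via Summit Group plc → Fairlane Shipping BV (R2): 8% × 32% × 32% = 0.8192% of Halcyon Capital LLC.
Chain via Vantage Mining NL → Granite Industries Corp. (R2): 52% × 91% × 25% = 11.83% of Halcyon Capital LLC.
Direct interest in Halcyon Capital LLC: 23%.
Aggregating (R1): 0.8192% + 11.83% + 23% = 35.6492%.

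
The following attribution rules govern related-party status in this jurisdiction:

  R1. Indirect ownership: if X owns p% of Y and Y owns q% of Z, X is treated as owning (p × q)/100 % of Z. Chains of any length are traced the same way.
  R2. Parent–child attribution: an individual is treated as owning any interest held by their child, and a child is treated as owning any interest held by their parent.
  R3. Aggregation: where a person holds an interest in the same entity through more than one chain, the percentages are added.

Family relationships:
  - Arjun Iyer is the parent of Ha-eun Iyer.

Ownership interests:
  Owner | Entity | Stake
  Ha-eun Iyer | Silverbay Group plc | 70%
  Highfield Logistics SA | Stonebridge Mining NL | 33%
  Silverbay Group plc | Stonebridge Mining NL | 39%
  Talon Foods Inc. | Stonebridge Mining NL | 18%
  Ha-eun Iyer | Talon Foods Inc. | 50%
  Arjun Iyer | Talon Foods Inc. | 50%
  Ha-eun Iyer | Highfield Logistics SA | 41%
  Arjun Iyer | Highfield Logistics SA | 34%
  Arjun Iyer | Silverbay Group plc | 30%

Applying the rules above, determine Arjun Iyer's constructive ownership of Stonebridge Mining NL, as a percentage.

81.75%

By parent–child attribution (R2), Arjun Iyer is treated as also owning Ha-eun Iyer's interest in Talon Foods Inc, giving 50% + 50% = 100%.
By parent–child attribution (R2), Arjun Iyer is treated as also owning Ha-eun Iyer's interest in Highfield Logistics SA, giving 34% + 41% = 75%.
By parent–child attribution (R2), Arjun Iyer is treated as also owning Ha-eun Iyer's interest in Silverbay Group plc, giving 30% + 70% = 100%.
Chain via Talon Foods Inc. (R1): 100% × 18% = 18% of Stonebridge Mining NL.
Chain via Highfield Logistics SA (R1): 75% × 33% = 24.75% of Stonebridge Mining NL.
Chain via Silverbay Group plc (R1): 100% × 39% = 39% of Stonebridge Mining NL.
Aggregating (R3): 18% + 24.75% + 39% = 81.75%.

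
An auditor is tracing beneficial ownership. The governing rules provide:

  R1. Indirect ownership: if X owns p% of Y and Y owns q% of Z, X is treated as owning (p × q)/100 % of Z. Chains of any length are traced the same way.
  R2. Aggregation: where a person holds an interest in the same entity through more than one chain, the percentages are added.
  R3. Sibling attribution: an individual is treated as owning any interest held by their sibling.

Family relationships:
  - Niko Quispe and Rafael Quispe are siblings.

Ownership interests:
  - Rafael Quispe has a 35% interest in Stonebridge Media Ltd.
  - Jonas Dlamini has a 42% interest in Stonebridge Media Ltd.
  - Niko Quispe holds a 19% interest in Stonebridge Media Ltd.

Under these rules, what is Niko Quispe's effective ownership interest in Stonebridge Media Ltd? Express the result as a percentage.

54%

By sibling attribution (R3), Niko Quispe is treated as also owning Rafael Quispe's interest in Stonebridge Media Ltd, giving 19% + 35% = 54%.
Direct interest in Stonebridge Media Ltd: 54%.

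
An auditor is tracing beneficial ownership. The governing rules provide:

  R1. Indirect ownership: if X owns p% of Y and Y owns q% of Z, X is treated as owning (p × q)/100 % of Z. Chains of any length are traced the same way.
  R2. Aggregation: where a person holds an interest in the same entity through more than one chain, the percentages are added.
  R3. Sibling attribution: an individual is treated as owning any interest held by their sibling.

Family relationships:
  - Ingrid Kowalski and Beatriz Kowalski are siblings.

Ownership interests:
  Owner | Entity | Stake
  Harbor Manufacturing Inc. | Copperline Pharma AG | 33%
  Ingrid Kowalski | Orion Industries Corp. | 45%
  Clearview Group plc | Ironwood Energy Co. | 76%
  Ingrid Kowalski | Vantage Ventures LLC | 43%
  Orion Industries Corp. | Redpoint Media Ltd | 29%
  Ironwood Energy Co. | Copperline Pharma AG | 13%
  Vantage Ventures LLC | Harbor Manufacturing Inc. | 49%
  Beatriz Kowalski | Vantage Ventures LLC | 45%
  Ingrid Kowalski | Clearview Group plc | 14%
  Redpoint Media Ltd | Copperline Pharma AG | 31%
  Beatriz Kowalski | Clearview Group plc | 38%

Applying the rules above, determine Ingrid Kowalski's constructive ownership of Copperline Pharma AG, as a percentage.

23.4127%

By sibling attribution (R3), Ingrid Kowalski is treated as also owning Beatriz Kowalski's interest in Clearview Group plc, giving 14% + 38% = 52%.
By sibling attribution (R3), Ingrid Kowalski is treated as also owning Beatriz Kowalski's interest in Vantage Ventures LLC, giving 43% + 45% = 88%.
Chain via Clearview Group plc → Ironwood Energy Co. (R1): 52% × 76% × 13% = 5.1376% of Copperline Pharma AG.
Chain via Orion Industries Corp. → Redpoint Media Ltd (R1): 45% × 29% × 31% = 4.0455% of Copperline Pharma AG.
Chain via Vantage Ventures LLC → Harbor Manufacturing Inc. (R1): 88% × 49% × 33% = 14.2296% of Copperline Pharma AG.
Aggregating (R2): 5.1376% + 4.0455% + 14.2296% = 23.4127%.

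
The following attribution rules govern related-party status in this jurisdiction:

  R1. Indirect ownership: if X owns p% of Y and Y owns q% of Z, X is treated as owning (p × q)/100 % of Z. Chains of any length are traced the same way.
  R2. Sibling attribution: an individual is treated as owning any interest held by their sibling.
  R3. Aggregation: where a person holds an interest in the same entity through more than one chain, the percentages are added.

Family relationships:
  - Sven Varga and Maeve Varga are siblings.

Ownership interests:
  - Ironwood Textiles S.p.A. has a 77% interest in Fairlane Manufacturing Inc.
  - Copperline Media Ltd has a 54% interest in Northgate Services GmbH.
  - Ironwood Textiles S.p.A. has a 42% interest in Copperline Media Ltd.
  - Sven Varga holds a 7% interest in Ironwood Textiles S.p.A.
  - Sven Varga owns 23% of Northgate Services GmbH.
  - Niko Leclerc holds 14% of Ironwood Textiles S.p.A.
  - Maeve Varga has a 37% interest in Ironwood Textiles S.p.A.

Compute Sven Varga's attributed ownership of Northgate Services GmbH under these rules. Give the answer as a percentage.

By sibling attribution (R2), Sven Varga is treated as also owning Maeve Varga's interest in Ironwood Textiles S.p.A, giving 7% + 37% = 44%.
Chain via Ironwood Textiles S.p.A. → Copperline Media Ltd (R1): 44% × 42% × 54% = 9.9792% of Northgate Services GmbH.
Direct interest in Northgate Services GmbH: 23%.
Aggregating (R3): 9.9792% + 23% = 32.9792%.

32.9792%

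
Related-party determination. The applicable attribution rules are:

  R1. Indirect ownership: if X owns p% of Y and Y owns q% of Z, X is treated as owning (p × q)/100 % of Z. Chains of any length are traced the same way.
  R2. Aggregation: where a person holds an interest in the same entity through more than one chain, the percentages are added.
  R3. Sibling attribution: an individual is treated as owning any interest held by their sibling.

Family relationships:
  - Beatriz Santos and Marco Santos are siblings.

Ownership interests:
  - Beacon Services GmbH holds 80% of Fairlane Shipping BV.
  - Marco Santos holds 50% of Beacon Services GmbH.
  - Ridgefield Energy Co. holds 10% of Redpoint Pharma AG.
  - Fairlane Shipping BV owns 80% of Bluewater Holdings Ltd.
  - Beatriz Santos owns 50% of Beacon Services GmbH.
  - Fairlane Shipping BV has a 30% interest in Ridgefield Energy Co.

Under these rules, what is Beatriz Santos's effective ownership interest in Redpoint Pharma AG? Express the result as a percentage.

2.4%

By sibling attribution (R3), Beatriz Santos is treated as also owning Marco Santos's interest in Beacon Services GmbH, giving 50% + 50% = 100%.
Chain via Beacon Services GmbH → Fairlane Shipping BV → Ridgefield Energy Co. (R1): 100% × 80% × 30% × 10% = 2.4% of Redpoint Pharma AG.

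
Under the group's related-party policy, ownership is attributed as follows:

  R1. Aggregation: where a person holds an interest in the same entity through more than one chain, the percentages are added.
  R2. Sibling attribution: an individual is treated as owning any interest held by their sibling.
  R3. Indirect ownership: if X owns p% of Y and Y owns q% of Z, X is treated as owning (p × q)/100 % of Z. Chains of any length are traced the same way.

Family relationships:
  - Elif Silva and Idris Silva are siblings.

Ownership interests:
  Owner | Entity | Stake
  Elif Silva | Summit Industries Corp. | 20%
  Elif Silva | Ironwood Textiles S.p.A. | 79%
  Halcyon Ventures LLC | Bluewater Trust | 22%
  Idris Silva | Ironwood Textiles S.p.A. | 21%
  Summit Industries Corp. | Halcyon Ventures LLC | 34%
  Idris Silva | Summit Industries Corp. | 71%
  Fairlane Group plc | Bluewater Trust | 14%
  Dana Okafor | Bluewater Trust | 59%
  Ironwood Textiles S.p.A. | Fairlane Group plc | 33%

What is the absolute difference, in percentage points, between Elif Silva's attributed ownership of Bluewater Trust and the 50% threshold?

By sibling attribution (R2), Elif Silva is treated as also owning Idris Silva's interest in Ironwood Textiles S.p.A, giving 79% + 21% = 100%.
By sibling attribution (R2), Elif Silva is treated as also owning Idris Silva's interest in Summit Industries Corp, giving 20% + 71% = 91%.
Chain via Ironwood Textiles S.p.A. → Fairlane Group plc (R3): 100% × 33% × 14% = 4.62% of Bluewater Trust.
Chain via Summit Industries Corp. → Halcyon Ventures LLC (R3): 91% × 34% × 22% = 6.8068% of Bluewater Trust.
Aggregating (R1): 4.62% + 6.8068% = 11.4268%.
11.4268% falls short of the 50% threshold by 38.5732 percentage points.

38.5732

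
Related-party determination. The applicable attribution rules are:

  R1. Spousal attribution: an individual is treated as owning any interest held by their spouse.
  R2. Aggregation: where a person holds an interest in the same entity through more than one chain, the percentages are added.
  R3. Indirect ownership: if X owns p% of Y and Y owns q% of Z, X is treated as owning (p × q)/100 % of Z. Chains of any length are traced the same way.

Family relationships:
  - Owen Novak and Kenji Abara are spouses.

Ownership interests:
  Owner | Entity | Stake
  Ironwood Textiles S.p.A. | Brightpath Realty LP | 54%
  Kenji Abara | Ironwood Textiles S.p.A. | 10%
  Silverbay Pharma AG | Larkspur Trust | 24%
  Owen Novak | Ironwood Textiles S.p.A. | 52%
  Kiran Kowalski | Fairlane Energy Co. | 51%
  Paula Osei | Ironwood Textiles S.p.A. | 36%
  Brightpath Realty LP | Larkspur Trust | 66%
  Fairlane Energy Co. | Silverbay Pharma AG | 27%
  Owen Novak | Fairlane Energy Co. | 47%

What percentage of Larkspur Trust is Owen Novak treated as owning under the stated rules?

By spousal attribution (R1), Owen Novak is treated as also owning Kenji Abara's interest in Ironwood Textiles S.p.A, giving 52% + 10% = 62%.
Chain via Fairlane Energy Co. → Silverbay Pharma AG (R3): 47% × 27% × 24% = 3.0456% of Larkspur Trust.
Chain via Ironwood Textiles S.p.A. → Brightpath Realty LP (R3): 62% × 54% × 66% = 22.0968% of Larkspur Trust.
Aggregating (R2): 3.0456% + 22.0968% = 25.1424%.

25.1424%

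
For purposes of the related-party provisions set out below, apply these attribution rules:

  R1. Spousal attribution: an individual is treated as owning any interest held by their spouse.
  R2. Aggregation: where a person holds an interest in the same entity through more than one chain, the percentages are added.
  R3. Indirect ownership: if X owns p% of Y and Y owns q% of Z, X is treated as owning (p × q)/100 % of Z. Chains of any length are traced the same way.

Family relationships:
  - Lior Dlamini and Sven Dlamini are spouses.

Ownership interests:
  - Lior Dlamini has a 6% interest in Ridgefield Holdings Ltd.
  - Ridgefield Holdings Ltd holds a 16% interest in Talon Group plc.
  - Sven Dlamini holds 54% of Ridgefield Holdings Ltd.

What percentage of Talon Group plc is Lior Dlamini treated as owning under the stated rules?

9.6%

By spousal attribution (R1), Lior Dlamini is treated as also owning Sven Dlamini's interest in Ridgefield Holdings Ltd, giving 6% + 54% = 60%.
Chain via Ridgefield Holdings Ltd (R3): 60% × 16% = 9.6% of Talon Group plc.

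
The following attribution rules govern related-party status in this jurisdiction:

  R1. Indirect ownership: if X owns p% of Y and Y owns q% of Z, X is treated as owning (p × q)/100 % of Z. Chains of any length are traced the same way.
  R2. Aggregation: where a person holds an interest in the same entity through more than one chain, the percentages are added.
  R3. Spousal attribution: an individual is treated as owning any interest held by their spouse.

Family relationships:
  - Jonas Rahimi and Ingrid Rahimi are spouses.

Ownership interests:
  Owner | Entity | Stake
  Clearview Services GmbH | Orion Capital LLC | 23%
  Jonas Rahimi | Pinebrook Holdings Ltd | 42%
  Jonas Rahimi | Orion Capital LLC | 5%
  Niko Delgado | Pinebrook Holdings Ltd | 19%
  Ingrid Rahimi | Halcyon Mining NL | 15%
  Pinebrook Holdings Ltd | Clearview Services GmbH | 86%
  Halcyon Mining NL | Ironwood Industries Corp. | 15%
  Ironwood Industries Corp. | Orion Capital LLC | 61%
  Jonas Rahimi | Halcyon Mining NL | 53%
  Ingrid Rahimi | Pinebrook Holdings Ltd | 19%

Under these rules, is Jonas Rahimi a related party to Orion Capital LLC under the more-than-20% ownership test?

Yes

By spousal attribution (R3), Jonas Rahimi is treated as also owning Ingrid Rahimi's interest in Halcyon Mining NL, giving 53% + 15% = 68%.
By spousal attribution (R3), Jonas Rahimi is treated as also owning Ingrid Rahimi's interest in Pinebrook Holdings Ltd, giving 42% + 19% = 61%.
Chain via Halcyon Mining NL → Ironwood Industries Corp. (R1): 68% × 15% × 61% = 6.222% of Orion Capital LLC.
Chain via Pinebrook Holdings Ltd → Clearview Services GmbH (R1): 61% × 86% × 23% = 12.0658% of Orion Capital LLC.
Direct interest in Orion Capital LLC: 5%.
Aggregating (R2): 6.222% + 12.0658% + 5% = 23.2878%.
23.2878% exceeds the 20% threshold, so Jonas is a related party to Orion Capital LLC.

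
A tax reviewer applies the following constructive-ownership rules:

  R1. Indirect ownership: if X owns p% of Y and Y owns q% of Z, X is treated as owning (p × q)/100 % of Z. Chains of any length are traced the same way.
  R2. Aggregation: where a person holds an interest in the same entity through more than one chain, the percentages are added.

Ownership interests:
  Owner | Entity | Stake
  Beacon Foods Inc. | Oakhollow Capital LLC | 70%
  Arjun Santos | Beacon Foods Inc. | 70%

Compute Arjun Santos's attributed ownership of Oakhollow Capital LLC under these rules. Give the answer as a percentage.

49%

Chain via Beacon Foods Inc. (R1): 70% × 70% = 49% of Oakhollow Capital LLC.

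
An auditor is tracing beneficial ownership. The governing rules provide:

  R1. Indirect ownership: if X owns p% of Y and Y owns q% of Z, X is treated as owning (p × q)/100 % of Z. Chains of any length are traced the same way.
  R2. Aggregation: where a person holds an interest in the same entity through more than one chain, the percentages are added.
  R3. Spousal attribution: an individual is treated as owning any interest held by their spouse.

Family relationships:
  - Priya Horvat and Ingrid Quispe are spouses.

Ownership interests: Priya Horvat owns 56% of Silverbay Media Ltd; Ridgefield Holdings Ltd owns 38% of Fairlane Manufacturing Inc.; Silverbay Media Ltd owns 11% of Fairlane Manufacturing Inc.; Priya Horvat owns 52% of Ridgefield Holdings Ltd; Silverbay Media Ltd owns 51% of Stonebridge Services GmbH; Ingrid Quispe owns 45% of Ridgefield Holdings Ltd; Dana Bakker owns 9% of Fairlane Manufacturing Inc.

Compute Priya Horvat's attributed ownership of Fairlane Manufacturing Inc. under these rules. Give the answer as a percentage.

By spousal attribution (R3), Priya Horvat is treated as also owning Ingrid Quispe's interest in Ridgefield Holdings Ltd, giving 52% + 45% = 97%.
Chain via Silverbay Media Ltd (R1): 56% × 11% = 6.16% of Fairlane Manufacturing Inc.
Chain via Ridgefield Holdings Ltd (R1): 97% × 38% = 36.86% of Fairlane Manufacturing Inc.
Aggregating (R2): 6.16% + 36.86% = 43.02%.

43.02%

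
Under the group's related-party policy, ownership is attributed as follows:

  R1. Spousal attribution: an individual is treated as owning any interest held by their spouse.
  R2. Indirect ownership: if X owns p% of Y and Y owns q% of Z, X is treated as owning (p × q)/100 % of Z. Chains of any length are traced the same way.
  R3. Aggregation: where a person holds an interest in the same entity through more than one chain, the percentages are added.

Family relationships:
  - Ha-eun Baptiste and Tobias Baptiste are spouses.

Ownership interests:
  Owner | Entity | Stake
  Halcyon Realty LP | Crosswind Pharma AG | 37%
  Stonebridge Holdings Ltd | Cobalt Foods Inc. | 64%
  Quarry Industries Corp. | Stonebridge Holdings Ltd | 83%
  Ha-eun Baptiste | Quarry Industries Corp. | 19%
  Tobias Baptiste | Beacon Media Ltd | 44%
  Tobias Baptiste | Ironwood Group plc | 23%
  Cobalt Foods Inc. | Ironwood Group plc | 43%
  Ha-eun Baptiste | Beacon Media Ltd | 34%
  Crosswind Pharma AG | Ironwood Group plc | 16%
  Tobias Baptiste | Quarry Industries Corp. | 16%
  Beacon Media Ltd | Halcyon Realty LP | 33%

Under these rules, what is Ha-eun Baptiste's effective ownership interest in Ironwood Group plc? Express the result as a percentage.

By spousal attribution (R1), Ha-eun Baptiste is treated as also owning Tobias Baptiste's interest in Beacon Media Ltd, giving 34% + 44% = 78%.
By spousal attribution (R1), Ha-eun Baptiste is treated as also owning Tobias Baptiste's interest in Quarry Industries Corp, giving 19% + 16% = 35%.
By spousal attribution (R1), Ha-eun Baptiste is treated as owning Tobias Baptiste's 23% interest in Ironwood Group plc.
Chain via Beacon Media Ltd → Halcyon Realty LP → Crosswind Pharma AG (R2): 78% × 33% × 37% × 16% = 1.523808% of Ironwood Group plc.
Chain via Quarry Industries Corp. → Stonebridge Holdings Ltd → Cobalt Foods Inc. (R2): 35% × 83% × 64% × 43% = 7.99456% of Ironwood Group plc.
Direct interest in Ironwood Group plc: 23%.
Aggregating (R3): 1.523808% + 7.99456% + 23% = 32.518368%.

32.518368%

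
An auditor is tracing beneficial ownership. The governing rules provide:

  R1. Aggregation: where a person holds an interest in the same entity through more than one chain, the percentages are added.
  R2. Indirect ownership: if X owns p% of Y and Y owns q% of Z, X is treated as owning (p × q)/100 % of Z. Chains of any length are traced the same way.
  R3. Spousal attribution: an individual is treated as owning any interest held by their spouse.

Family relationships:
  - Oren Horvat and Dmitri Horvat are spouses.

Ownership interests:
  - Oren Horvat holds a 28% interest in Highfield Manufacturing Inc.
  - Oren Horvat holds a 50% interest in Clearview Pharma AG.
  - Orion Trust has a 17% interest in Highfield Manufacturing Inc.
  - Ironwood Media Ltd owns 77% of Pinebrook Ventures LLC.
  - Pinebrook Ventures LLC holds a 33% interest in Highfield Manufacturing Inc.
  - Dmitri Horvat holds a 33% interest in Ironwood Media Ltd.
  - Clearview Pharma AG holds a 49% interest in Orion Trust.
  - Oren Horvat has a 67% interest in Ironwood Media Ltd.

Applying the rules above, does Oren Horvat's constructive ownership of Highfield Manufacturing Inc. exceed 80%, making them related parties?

No

By spousal attribution (R3), Oren Horvat is treated as also owning Dmitri Horvat's interest in Ironwood Media Ltd, giving 67% + 33% = 100%.
Chain via Clearview Pharma AG → Orion Trust (R2): 50% × 49% × 17% = 4.165% of Highfield Manufacturing Inc.
Chain via Ironwood Media Ltd → Pinebrook Ventures LLC (R2): 100% × 77% × 33% = 25.41% of Highfield Manufacturing Inc.
Direct interest in Highfield Manufacturing Inc: 28%.
Aggregating (R1): 4.165% + 25.41% + 28% = 57.575%.
57.575% does not exceed the 80% threshold, so Oren is not a related party to Highfield Manufacturing Inc.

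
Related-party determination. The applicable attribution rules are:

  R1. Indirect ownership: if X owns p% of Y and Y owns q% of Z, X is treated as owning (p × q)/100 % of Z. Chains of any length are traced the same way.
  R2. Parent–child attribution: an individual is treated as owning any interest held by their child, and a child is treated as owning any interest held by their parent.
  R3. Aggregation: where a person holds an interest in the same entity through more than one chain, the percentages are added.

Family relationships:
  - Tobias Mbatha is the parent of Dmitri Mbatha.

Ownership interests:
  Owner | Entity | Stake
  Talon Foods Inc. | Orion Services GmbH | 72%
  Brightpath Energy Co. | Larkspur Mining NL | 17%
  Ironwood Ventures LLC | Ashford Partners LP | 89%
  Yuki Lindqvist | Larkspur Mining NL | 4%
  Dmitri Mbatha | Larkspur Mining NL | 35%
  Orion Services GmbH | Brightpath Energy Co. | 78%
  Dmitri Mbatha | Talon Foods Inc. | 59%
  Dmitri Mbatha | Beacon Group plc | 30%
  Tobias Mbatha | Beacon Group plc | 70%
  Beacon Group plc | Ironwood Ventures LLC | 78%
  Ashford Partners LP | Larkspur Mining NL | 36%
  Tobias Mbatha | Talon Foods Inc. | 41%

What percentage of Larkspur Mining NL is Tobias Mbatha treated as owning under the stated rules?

By parent–child attribution (R2), Tobias Mbatha is treated as also owning Dmitri Mbatha's interest in Beacon Group plc, giving 70% + 30% = 100%.
By parent–child attribution (R2), Tobias Mbatha is treated as also owning Dmitri Mbatha's interest in Talon Foods Inc, giving 41% + 59% = 100%.
By parent–child attribution (R2), Tobias Mbatha is treated as owning Dmitri Mbatha's 35% interest in Larkspur Mining NL.
Chain via Beacon Group plc → Ironwood Ventures LLC → Ashford Partners LP (R1): 100% × 78% × 89% × 36% = 24.9912% of Larkspur Mining NL.
Chain via Talon Foods Inc. → Orion Services GmbH → Brightpath Energy Co. (R1): 100% × 72% × 78% × 17% = 9.5472% of Larkspur Mining NL.
Direct interest in Larkspur Mining NL: 35%.
Aggregating (R3): 24.9912% + 9.5472% + 35% = 69.5384%.

69.5384%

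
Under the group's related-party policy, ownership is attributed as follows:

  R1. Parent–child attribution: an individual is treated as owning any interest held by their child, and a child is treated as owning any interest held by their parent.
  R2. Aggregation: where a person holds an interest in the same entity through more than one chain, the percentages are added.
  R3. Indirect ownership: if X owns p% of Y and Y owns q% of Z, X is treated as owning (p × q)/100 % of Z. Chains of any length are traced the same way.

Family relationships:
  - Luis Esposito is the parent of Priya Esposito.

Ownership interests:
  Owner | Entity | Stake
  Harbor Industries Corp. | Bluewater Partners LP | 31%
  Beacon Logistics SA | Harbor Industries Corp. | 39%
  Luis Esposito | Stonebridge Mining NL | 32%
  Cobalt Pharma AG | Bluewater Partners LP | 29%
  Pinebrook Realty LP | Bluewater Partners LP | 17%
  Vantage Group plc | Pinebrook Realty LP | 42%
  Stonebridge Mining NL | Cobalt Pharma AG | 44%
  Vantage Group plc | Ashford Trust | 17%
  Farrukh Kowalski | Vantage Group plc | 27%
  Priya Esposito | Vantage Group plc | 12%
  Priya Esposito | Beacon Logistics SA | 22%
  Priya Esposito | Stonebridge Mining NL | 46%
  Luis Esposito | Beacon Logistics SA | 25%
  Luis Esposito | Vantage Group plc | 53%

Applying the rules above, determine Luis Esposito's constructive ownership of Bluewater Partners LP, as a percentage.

By parent–child attribution (R1), Luis Esposito is treated as also owning Priya Esposito's interest in Beacon Logistics SA, giving 25% + 22% = 47%.
By parent–child attribution (R1), Luis Esposito is treated as also owning Priya Esposito's interest in Vantage Group plc, giving 53% + 12% = 65%.
By parent–child attribution (R1), Luis Esposito is treated as also owning Priya Esposito's interest in Stonebridge Mining NL, giving 32% + 46% = 78%.
Chain via Beacon Logistics SA → Harbor Industries Corp. (R3): 47% × 39% × 31% = 5.6823% of Bluewater Partners LP.
Chain via Vantage Group plc → Pinebrook Realty LP (R3): 65% × 42% × 17% = 4.641% of Bluewater Partners LP.
Chain via Stonebridge Mining NL → Cobalt Pharma AG (R3): 78% × 44% × 29% = 9.9528% of Bluewater Partners LP.
Aggregating (R2): 5.6823% + 4.641% + 9.9528% = 20.2761%.

20.2761%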